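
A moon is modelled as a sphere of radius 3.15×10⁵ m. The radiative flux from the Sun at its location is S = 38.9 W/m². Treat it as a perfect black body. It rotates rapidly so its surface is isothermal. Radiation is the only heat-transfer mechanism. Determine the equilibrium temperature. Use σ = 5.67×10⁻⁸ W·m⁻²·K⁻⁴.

T ≈ 114 K

At equilibrium, absorbed power = emitted power.
Absorbing cross-section = πr² = 3.117×10¹¹ m²; emitting surface = 4πr² = 1.247×10¹² m² (ratio 4).
S·A_cross = εσ·A_surf·T⁴  ⇒  T⁴ = S/(4σ).
T⁴ = 1.00·38.9/(4·5.67×10⁻⁸) = 1.715×10⁸ K⁴.
T = (1.715×10⁸)^(1/4).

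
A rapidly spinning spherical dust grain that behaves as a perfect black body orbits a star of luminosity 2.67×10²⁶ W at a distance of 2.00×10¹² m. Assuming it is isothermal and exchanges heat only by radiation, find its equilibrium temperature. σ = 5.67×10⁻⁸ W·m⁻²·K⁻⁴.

T ≈ 69.6 K

First find the stellar flux at distance d: S = L/(4πd²) = 2.67×10²⁶/(4π·(2.00×10¹²)²) = 5.312 W/m².
For an isothermal sphere, absorbed (1−a)S·πr² = emitted σ·4πr²·T⁴, so T⁴ = (1−a)S/(4σ).
T⁴ = 1.00·5.312/(4·5.67×10⁻⁸) = 2.342×10⁷ K⁴.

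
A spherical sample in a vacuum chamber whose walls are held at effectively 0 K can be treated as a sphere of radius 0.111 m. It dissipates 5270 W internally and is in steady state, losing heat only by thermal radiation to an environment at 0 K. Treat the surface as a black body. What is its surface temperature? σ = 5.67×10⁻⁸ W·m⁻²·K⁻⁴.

T ≈ 880 K

Steady state: internal power = radiated power, P = εσA T⁴.
Radiating area A = 4πr² = 0.1548 m².
T⁴ = P/(εσA) = 5270/(1.0·5.67×10⁻⁸·0.1548) = 6.003×10¹¹ K⁴.
T = (6.003×10¹¹)^(1/4).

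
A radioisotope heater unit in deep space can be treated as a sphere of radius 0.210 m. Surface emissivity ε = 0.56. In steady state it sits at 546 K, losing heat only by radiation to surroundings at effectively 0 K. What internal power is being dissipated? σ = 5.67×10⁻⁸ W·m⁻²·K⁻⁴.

P ≈ 1560 W

Steady state: P = εσA T⁴.
A = 4πr² = 0.5542 m²; T⁴ = (546)⁴ = 8.887×10¹⁰ K⁴.
P = 0.56 × 5.67×10⁻⁸ × 0.5542 × 8.887×10¹⁰.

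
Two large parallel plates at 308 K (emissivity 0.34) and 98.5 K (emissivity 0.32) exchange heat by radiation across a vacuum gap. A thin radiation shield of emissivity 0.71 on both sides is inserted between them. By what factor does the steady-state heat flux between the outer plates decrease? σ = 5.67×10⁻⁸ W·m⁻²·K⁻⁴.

factor ≈ 1.36

Without shield: q₀ = σΔ(T⁴)/(1/ε₁+1/ε₂−1) with denominator 5.066.
With shield the two gaps are in series; the resistances add: (1/ε₁+1/ε_s−1)+(1/ε_s+1/ε₂−1) = 3.350+3.533 = 6.883.
Heat-flux ratio q₀/q = 6.883/5.066.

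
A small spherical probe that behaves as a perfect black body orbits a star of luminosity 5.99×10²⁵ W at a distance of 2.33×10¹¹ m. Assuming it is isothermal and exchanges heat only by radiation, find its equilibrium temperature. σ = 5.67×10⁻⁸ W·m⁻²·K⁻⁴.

T ≈ 140 K

First find the stellar flux at distance d: S = L/(4πd²) = 5.99×10²⁵/(4π·(2.33×10¹¹)²) = 87.80 W/m².
For an isothermal sphere, absorbed (1−a)S·πr² = emitted σ·4πr²·T⁴, so T⁴ = (1−a)S/(4σ).
T⁴ = 1.00·87.80/(4·5.67×10⁻⁸) = 3.871×10⁸ K⁴.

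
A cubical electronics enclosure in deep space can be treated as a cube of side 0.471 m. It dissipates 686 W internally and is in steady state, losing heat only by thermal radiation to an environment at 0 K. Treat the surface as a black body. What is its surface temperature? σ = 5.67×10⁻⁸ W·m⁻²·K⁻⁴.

Steady state: internal power = radiated power, P = εσA T⁴.
Radiating area A = 6L² = 1.331 m².
T⁴ = P/(εσA) = 686/(1.0·5.67×10⁻⁸·1.331) = 9.090×10⁹ K⁴.
T = (9.090×10⁹)^(1/4).

T ≈ 309 K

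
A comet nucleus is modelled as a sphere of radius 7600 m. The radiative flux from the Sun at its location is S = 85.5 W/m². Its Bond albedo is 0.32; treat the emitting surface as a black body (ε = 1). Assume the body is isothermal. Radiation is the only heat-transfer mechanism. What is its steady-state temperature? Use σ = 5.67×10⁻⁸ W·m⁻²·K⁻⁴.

T ≈ 127 K

At equilibrium, absorbed power = emitted power.
Absorbing cross-section = πr² = 1.815×10⁸ m²; emitting surface = 4πr² = 7.258×10⁸ m² (ratio 4).
(1−a)S·A_cross = εσ·A_surf·T⁴  ⇒  T⁴ = (1−a)S/(4σ).
T⁴ = 0.680·85.5/(4·5.67×10⁻⁸) = 2.563×10⁸ K⁴.
T = (2.563×10⁸)^(1/4).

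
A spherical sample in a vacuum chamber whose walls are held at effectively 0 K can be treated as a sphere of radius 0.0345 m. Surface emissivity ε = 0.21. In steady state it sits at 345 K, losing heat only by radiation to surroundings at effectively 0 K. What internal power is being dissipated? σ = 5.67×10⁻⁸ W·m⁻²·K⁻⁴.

Steady state: P = εσA T⁴.
A = 4πr² = 0.01496 m²; T⁴ = (345)⁴ = 1.417×10¹⁰ K⁴.
P = 0.21 × 5.67×10⁻⁸ × 0.01496 × 1.417×10¹⁰.

P ≈ 2.52 W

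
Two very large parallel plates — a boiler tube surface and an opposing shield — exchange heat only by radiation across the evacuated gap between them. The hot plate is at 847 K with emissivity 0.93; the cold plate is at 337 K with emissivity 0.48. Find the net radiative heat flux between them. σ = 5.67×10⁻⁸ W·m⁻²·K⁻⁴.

For two infinite grey parallel plates, q = σ(T₁⁴ − T₂⁴)/(1/ε₁ + 1/ε₂ − 1).
T₁⁴ − T₂⁴ = 5.147×10¹¹ − 1.290×10¹⁰ = 5.018×10¹¹ K⁴.
1/ε₁ + 1/ε₂ − 1 = 1.075 + 2.083 − 1 = 2.159.
q = 5.67×10⁻⁸ × 5.018×10¹¹ / 2.159.

q ≈ 13200 W/m²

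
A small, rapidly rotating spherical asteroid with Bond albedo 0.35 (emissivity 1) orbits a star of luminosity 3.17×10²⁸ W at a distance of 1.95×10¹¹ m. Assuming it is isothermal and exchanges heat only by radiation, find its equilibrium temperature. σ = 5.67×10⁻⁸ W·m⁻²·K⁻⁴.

First find the stellar flux at distance d: S = L/(4πd²) = 3.17×10²⁸/(4π·(1.95×10¹¹)²) = 66340 W/m².
For an isothermal sphere, absorbed (1−a)S·πr² = emitted σ·4πr²·T⁴, so T⁴ = (1−a)S/(4σ).
T⁴ = 0.650·66340/(4·5.67×10⁻⁸) = 1.901×10¹¹ K⁴.

T ≈ 660 K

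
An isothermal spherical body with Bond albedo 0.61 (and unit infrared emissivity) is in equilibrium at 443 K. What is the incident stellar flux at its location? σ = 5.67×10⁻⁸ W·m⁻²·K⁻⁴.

S ≈ 22400 W/m²

(1−a)S·πr² = σ·4πr²·T⁴ ⇒ S = 4σT⁴/(1−a).
S = 4·5.67×10⁻⁸·3.851×10¹⁰/0.390.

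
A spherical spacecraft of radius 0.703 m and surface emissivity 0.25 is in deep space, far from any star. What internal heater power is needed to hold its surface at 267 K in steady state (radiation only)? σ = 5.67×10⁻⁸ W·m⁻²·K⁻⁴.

P = εσ·4πr²·T⁴.
4πr² = 6.210 m²; T⁴ = 5.082×10⁹ K⁴.
P = 0.25·5.67×10⁻⁸·6.210·5.082×10⁹.

P ≈ 447 W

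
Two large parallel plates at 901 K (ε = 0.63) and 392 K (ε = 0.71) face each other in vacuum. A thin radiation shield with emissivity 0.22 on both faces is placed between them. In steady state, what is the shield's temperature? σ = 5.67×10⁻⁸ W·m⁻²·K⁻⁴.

In steady state the net flux on the hot side equals that on the cold side.
σ(T₁⁴−T_s⁴)/D₁ = σ(T_s⁴−T₂⁴)/D₂, with D₁ = 1/ε₁+1/ε_s−1 = 5.133, D₂ = 1/ε_s+1/ε₂−1 = 4.954.
Solve for T_s⁴: T_s⁴ = (D₂·T₁⁴ + D₁·T₂⁴)/(D₁+D₂) = 3.357×10¹¹ K⁴.

T_s ≈ 761 K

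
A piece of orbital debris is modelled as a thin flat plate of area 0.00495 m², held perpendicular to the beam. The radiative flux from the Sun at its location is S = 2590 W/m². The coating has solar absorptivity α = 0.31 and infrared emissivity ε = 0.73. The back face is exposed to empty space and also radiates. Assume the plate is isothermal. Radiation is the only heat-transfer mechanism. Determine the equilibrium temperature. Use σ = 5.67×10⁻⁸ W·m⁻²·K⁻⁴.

T ≈ 314 K

At equilibrium, absorbed power = emitted power.
Absorbing cross-section = A = 0.004950 m²; emitting surface = 2A = 0.009900 m² (ratio 2).
αS·A_cross = εσ·A_surf·T⁴  ⇒  T⁴ = αS/(ε·2σ).
T⁴ = 0.310·2590/(0.73·2·5.67×10⁻⁸) = 9.699×10⁹ K⁴.
T = (9.699×10⁹)^(1/4).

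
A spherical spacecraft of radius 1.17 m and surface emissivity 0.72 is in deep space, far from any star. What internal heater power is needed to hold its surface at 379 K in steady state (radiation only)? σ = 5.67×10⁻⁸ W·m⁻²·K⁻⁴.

P ≈ 14500 W

P = εσ·4πr²·T⁴.
4πr² = 17.20 m²; T⁴ = 2.063×10¹⁰ K⁴.
P = 0.72·5.67×10⁻⁸·17.20·2.063×10¹⁰.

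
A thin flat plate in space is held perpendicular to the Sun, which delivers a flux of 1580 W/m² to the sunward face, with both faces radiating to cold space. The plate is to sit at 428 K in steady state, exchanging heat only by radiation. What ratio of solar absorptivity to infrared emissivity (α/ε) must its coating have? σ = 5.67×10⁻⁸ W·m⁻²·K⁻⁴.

α/ε ≈ 2.41

Balance: αS·A = εσ·2A·T⁴ ⇒ α/ε = 2σT⁴/S.
α/ε = 2·5.67×10⁻⁸·(428)⁴/1580 = 2·5.67×10⁻⁸·3.356×10¹⁰/1580.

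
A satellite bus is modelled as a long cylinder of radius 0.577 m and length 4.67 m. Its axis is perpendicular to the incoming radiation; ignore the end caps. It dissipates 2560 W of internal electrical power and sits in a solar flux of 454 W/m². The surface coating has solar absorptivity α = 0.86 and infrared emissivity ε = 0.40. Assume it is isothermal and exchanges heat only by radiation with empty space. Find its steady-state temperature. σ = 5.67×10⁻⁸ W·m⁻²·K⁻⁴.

At steady state, absorbed solar power + internal power = radiated power.
Absorbed: α·S·A_cross = 0.86·454·5.389 = 2104 W (cross-section 2rL).
Total input = 2104 + 2560 = 4664 W.
Radiated: εσ·A_surf·T⁴ with A_surf = 2πrL = 16.93 m².
T⁴ = 4664/(0.40·5.67×10⁻⁸·16.93) = 1.215×10¹⁰ K⁴.

T ≈ 332 K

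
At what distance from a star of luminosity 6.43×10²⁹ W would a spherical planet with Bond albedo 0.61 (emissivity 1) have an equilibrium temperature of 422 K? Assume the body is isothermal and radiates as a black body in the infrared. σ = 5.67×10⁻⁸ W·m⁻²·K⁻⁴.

d ≈ 1.67×10¹² m

For an isothermal black-emitting sphere, (1−a)S·πr² = σ·4πr²·T⁴ ⇒ S = 4σT⁴/(1−a).
S = 4·5.67×10⁻⁸·(422)⁴/0.390 = 18440 W/m².
Flux falls as S = L/(4πd²), so d = √(L/(4πS)) = √(6.43×10²⁹/(4π·18440)).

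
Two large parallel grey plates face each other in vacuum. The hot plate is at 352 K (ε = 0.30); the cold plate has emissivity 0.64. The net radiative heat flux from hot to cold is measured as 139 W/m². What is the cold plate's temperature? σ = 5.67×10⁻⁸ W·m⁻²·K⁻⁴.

q = σ(T₁⁴ − T₂⁴)/(1/ε₁ + 1/ε₂ − 1); denominator = 3.896.
T₂⁴ = T₁⁴ − q·(1/ε₁+1/ε₂−1)/σ = 1.535×10¹⁰ − 139·3.896/5.67×10⁻⁸
    = 5.802×10⁹ K⁴.

T₂ ≈ 276 K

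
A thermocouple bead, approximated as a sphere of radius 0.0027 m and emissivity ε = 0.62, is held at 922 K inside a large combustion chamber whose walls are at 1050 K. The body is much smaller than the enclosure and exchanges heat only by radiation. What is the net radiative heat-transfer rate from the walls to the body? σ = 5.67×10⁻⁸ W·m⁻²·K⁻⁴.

P_net ≈ 1.59 W

For a small grey body in a large enclosure: P_net = εσA(T_body⁴ − T_wall⁴).
A = 4πr² = 9.161×10⁻⁵ m²; T_body⁴ − T_wall⁴ = 7.226×10¹¹ − 1.216×10¹² = -4.929×10¹¹ K⁴.
|P_net| = 0.62·5.67×10⁻⁸·9.161×10⁻⁵·4.929×10¹¹.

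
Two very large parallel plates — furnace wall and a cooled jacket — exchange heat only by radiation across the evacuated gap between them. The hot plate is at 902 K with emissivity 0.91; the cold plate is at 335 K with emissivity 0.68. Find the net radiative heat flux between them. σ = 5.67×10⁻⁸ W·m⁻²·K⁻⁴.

q ≈ 23500 W/m²

For two infinite grey parallel plates, q = σ(T₁⁴ − T₂⁴)/(1/ε₁ + 1/ε₂ − 1).
T₁⁴ − T₂⁴ = 6.620×10¹¹ − 1.259×10¹⁰ = 6.494×10¹¹ K⁴.
1/ε₁ + 1/ε₂ − 1 = 1.099 + 1.471 − 1 = 1.569.
q = 5.67×10⁻⁸ × 6.494×10¹¹ / 1.569.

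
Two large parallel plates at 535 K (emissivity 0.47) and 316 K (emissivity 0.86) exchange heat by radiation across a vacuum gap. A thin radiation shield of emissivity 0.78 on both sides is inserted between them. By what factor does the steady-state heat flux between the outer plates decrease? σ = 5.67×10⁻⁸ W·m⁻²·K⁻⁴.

factor ≈ 1.68

Without shield: q₀ = σΔ(T⁴)/(1/ε₁+1/ε₂−1) with denominator 2.290.
With shield the two gaps are in series; the resistances add: (1/ε₁+1/ε_s−1)+(1/ε_s+1/ε₂−1) = 2.410+1.445 = 3.855.
Heat-flux ratio q₀/q = 3.855/2.290.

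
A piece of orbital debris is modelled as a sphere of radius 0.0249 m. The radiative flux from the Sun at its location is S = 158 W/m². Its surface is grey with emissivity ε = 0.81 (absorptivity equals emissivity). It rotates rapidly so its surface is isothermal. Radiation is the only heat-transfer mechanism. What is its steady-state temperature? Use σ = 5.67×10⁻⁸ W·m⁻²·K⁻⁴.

At equilibrium, absorbed power = emitted power.
Absorbing cross-section = πr² = 0.001948 m²; emitting surface = 4πr² = 0.007791 m² (ratio 4).
εS·A_cross = εσ·A_surf·T⁴  ⇒  T⁴ = S/(4σ)   (ε cancels).
T⁴ = 158/(4·5.67×10⁻⁸) = 6.966×10⁸ K⁴.
T = (6.966×10⁸)^(1/4).

T ≈ 162 K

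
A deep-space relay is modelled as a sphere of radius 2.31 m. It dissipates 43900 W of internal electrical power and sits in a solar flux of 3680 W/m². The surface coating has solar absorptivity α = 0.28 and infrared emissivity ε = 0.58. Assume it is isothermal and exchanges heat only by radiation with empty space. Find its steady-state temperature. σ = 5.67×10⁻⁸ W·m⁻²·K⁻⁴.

At steady state, absorbed solar power + internal power = radiated power.
Absorbed: α·S·A_cross = 0.28·3680·16.76 = 17270 W (cross-section πr²).
Total input = 17270 + 43900 = 61170 W.
Radiated: εσ·A_surf·T⁴ with A_surf = 4πr² = 67.06 m².
T⁴ = 61170/(0.58·5.67×10⁻⁸·67.06) = 2.774×10¹⁰ K⁴.

T ≈ 408 K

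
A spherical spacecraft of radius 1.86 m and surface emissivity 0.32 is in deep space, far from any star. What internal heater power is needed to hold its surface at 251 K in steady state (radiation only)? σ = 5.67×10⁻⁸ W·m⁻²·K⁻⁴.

P = εσ·4πr²·T⁴.
4πr² = 43.47 m²; T⁴ = 3.969×10⁹ K⁴.
P = 0.32·5.67×10⁻⁸·43.47·3.969×10⁹.

P ≈ 3130 W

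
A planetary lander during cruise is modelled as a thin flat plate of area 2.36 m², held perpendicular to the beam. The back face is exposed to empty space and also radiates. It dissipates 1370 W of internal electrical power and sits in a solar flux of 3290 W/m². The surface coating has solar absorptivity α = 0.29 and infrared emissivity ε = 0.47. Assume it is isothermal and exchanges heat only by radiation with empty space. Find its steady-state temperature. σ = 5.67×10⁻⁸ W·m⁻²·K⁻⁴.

T ≈ 412 K

At steady state, absorbed solar power + internal power = radiated power.
Absorbed: α·S·A_cross = 0.29·3290·2.360 = 2252 W (cross-section A).
Total input = 2252 + 1370 = 3622 W.
Radiated: εσ·A_surf·T⁴ with A_surf = 2A = 4.720 m².
T⁴ = 3622/(0.47·5.67×10⁻⁸·4.720) = 2.879×10¹⁰ K⁴.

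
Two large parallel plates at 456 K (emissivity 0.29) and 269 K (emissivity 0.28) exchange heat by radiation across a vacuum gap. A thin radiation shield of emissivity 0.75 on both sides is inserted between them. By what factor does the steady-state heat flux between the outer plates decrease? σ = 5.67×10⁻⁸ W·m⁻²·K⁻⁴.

factor ≈ 1.28

Without shield: q₀ = σΔ(T⁴)/(1/ε₁+1/ε₂−1) with denominator 6.020.
With shield the two gaps are in series; the resistances add: (1/ε₁+1/ε_s−1)+(1/ε_s+1/ε₂−1) = 3.782+3.905 = 7.686.
Heat-flux ratio q₀/q = 7.686/6.020.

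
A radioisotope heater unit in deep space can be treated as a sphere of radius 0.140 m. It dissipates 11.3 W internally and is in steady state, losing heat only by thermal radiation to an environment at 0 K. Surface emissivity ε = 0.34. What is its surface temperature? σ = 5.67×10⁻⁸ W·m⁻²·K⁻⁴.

Steady state: internal power = radiated power, P = εσA T⁴.
Radiating area A = 4πr² = 0.2463 m².
T⁴ = P/(εσA) = 11.3/(0.34·5.67×10⁻⁸·0.2463) = 2.380×10⁹ K⁴.
T = (2.380×10⁹)^(1/4).

T ≈ 221 K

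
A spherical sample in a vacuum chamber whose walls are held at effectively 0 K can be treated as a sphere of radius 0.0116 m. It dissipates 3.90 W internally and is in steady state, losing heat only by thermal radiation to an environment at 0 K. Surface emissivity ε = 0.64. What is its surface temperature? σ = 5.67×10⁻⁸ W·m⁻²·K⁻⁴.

T ≈ 502 K

Steady state: internal power = radiated power, P = εσA T⁴.
Radiating area A = 4πr² = 0.001691 m².
T⁴ = P/(εσA) = 3.90/(0.64·5.67×10⁻⁸·0.001691) = 6.356×10¹⁰ K⁴.
T = (6.356×10¹⁰)^(1/4).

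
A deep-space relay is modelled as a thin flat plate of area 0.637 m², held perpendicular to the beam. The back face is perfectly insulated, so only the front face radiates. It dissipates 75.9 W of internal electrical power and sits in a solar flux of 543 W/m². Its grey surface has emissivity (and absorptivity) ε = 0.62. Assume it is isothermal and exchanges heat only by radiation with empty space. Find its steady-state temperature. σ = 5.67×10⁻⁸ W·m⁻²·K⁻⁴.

T ≈ 337 K

At steady state, absorbed solar power + internal power = radiated power.
Absorbed: α·S·A_cross = 0.62·543·0.6370 = 214.5 W (cross-section A).
Total input = 214.5 + 75.9 = 290.4 W.
Radiated: εσ·A_surf·T⁴ with A_surf = A = 0.6370 m².
T⁴ = 290.4/(0.62·5.67×10⁻⁸·0.6370) = 1.297×10¹⁰ K⁴.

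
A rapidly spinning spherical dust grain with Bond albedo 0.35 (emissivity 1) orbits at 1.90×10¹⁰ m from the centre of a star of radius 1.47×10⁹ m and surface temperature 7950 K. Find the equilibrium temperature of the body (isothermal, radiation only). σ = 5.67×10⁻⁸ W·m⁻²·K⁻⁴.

The star's surface emits σT_*⁴; at distance d the flux is S = σT_*⁴(R_*/d)².
S = 5.67×10⁻⁸·(7950)⁴·(1.47×10⁹/1.90×10¹⁰)² = 1.356×10⁶ W/m².
For an isothermal sphere T⁴ = (1−a)S/(4σ) = 3.886×10¹² K⁴.

T ≈ 1400 K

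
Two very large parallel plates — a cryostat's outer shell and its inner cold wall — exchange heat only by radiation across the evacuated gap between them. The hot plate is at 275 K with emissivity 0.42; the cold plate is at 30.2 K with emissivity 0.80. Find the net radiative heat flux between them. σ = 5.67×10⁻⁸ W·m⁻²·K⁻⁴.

q ≈ 123 W/m²

For two infinite grey parallel plates, q = σ(T₁⁴ − T₂⁴)/(1/ε₁ + 1/ε₂ − 1).
T₁⁴ − T₂⁴ = 5.719×10⁹ − 8.318×10⁵ = 5.718×10⁹ K⁴.
1/ε₁ + 1/ε₂ − 1 = 2.381 + 1.250 − 1 = 2.631.
q = 5.67×10⁻⁸ × 5.718×10⁹ / 2.631.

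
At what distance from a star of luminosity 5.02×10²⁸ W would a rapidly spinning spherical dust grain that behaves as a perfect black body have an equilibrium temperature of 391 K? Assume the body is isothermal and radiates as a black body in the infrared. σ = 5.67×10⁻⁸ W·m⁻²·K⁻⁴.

For an isothermal black-emitting sphere, (1−a)S·πr² = σ·4πr²·T⁴ ⇒ S = 4σT⁴/(1−a).
S = 4·5.67×10⁻⁸·(391)⁴/1.00 = 5301 W/m².
Flux falls as S = L/(4πd²), so d = √(L/(4πS)) = √(5.02×10²⁸/(4π·5301)).

d ≈ 8.68×10¹¹ m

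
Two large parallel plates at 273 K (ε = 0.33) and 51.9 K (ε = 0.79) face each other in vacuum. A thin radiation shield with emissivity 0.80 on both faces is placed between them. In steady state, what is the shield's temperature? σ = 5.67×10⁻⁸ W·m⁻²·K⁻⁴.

In steady state the net flux on the hot side equals that on the cold side.
σ(T₁⁴−T_s⁴)/D₁ = σ(T_s⁴−T₂⁴)/D₂, with D₁ = 1/ε₁+1/ε_s−1 = 3.280, D₂ = 1/ε_s+1/ε₂−1 = 1.516.
Solve for T_s⁴: T_s⁴ = (D₂·T₁⁴ + D₁·T₂⁴)/(D₁+D₂) = 1.760×10⁹ K⁴.

T_s ≈ 205 K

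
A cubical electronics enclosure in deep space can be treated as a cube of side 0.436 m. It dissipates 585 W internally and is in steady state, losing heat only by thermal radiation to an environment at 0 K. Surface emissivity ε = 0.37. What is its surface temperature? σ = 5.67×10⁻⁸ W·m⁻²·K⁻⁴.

Steady state: internal power = radiated power, P = εσA T⁴.
Radiating area A = 6L² = 1.141 m².
T⁴ = P/(εσA) = 585/(0.37·5.67×10⁻⁸·1.141) = 2.445×10¹⁰ K⁴.
T = (2.445×10¹⁰)^(1/4).

T ≈ 395 K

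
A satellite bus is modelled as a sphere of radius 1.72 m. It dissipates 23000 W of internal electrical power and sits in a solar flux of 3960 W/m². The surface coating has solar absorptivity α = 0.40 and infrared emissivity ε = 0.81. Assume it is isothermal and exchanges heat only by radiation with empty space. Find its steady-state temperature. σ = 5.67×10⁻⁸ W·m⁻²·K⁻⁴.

T ≈ 386 K

At steady state, absorbed solar power + internal power = radiated power.
Absorbed: α·S·A_cross = 0.40·3960·9.294 = 14720 W (cross-section πr²).
Total input = 14720 + 23000 = 37720 W.
Radiated: εσ·A_surf·T⁴ with A_surf = 4πr² = 37.18 m².
T⁴ = 37720/(0.81·5.67×10⁻⁸·37.18) = 2.209×10¹⁰ K⁴.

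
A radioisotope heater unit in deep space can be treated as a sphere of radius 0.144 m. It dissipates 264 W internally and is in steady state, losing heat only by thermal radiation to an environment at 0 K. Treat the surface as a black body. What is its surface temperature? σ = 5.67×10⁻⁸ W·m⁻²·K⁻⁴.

Steady state: internal power = radiated power, P = εσA T⁴.
Radiating area A = 4πr² = 0.2606 m².
T⁴ = P/(εσA) = 264/(1.0·5.67×10⁻⁸·0.2606) = 1.787×10¹⁰ K⁴.
T = (1.787×10¹⁰)^(1/4).

T ≈ 366 K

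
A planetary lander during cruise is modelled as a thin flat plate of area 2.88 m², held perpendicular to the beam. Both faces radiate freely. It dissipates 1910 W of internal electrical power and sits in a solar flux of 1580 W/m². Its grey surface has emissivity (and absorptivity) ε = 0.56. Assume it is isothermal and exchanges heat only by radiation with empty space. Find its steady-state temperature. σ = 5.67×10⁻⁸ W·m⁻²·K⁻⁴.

T ≈ 395 K

At steady state, absorbed solar power + internal power = radiated power.
Absorbed: α·S·A_cross = 0.56·1580·2.880 = 2548 W (cross-section A).
Total input = 2548 + 1910 = 4458 W.
Radiated: εσ·A_surf·T⁴ with A_surf = 2A = 5.760 m².
T⁴ = 4458/(0.56·5.67×10⁻⁸·5.760) = 2.438×10¹⁰ K⁴.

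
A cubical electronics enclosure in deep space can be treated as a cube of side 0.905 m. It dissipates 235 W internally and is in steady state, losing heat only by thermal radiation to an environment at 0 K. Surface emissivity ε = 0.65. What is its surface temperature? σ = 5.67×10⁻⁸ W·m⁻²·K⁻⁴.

Steady state: internal power = radiated power, P = εσA T⁴.
Radiating area A = 6L² = 4.914 m².
T⁴ = P/(εσA) = 235/(0.65·5.67×10⁻⁸·4.914) = 1.298×10⁹ K⁴.
T = (1.298×10⁹)^(1/4).

T ≈ 190 K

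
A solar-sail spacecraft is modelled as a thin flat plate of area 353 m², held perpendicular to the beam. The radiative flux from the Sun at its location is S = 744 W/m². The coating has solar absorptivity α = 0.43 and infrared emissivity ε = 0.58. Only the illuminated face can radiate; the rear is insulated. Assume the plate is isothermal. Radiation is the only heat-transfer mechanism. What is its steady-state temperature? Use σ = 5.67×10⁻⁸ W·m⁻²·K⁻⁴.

T ≈ 314 K

At equilibrium, absorbed power = emitted power.
Absorbing cross-section = A = 353.0 m²; emitting surface = A = 353.0 m² (ratio 1).
αS·A_cross = εσ·A_surf·T⁴  ⇒  T⁴ = αS/(ε·1σ).
T⁴ = 0.430·744/(0.58·1·5.67×10⁻⁸) = 9.728×10⁹ K⁴.
T = (9.728×10⁹)^(1/4).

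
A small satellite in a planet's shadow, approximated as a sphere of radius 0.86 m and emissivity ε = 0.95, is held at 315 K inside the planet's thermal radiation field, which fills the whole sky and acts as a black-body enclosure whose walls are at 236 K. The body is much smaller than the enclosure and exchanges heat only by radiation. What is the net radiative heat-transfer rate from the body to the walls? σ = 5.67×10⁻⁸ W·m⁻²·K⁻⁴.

P_net ≈ 3380 W

For a small grey body in a large enclosure: P_net = εσA(T_body⁴ − T_wall⁴).
A = 4πr² = 9.294 m²; T_body⁴ − T_wall⁴ = 9.846×10⁹ − 3.102×10⁹ = 6.744×10⁹ K⁴.
|P_net| = 0.95·5.67×10⁻⁸·9.294·6.744×10⁹.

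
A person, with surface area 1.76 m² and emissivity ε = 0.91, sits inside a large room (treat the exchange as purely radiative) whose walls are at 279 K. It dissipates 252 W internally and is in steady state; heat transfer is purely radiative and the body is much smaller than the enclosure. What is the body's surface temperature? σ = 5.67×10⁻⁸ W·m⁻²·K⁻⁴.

For a small grey body in a large enclosure, net radiated power = εσA(T⁴ − T_w⁴).
Steady state: P = εσA(T⁴ − T_w⁴) with A = 1.76 m².
T⁴ = P/(εσA) + T_w⁴ = 252/(0.91·5.67×10⁻⁸·1.760) + (279)⁴
    = 2.775×10⁹ + 6.059×10⁹ = 8.834×10⁹ K⁴.

T ≈ 307 K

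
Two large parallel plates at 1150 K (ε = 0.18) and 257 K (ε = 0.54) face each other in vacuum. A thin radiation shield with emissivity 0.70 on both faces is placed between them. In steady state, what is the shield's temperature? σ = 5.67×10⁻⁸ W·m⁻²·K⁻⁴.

T_s ≈ 835 K

In steady state the net flux on the hot side equals that on the cold side.
σ(T₁⁴−T_s⁴)/D₁ = σ(T_s⁴−T₂⁴)/D₂, with D₁ = 1/ε₁+1/ε_s−1 = 5.984, D₂ = 1/ε_s+1/ε₂−1 = 2.280.
Solve for T_s⁴: T_s⁴ = (D₂·T₁⁴ + D₁·T₂⁴)/(D₁+D₂) = 4.858×10¹¹ K⁴.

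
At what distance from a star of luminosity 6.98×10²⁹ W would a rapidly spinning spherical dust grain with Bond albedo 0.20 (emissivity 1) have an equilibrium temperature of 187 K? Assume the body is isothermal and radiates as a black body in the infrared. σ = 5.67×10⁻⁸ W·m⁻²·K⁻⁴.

For an isothermal black-emitting sphere, (1−a)S·πr² = σ·4πr²·T⁴ ⇒ S = 4σT⁴/(1−a).
S = 4·5.67×10⁻⁸·(187)⁴/0.800 = 346.7 W/m².
Flux falls as S = L/(4πd²), so d = √(L/(4πS)) = √(6.98×10²⁹/(4π·346.7)).

d ≈ 1.27×10¹³ m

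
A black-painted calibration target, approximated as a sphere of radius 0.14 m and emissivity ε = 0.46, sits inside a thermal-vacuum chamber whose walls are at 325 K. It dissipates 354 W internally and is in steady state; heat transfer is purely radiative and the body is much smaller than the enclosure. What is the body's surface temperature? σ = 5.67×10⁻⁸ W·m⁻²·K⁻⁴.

For a small grey body in a large enclosure, net radiated power = εσA(T⁴ − T_w⁴).
Steady state: P = εσA(T⁴ − T_w⁴) with A = 4πr² = 0.2463 m².
T⁴ = P/(εσA) + T_w⁴ = 354/(0.46·5.67×10⁻⁸·0.2463) + (325)⁴
    = 5.511×10¹⁰ + 1.116×10¹⁰ = 6.626×10¹⁰ K⁴.

T ≈ 507 K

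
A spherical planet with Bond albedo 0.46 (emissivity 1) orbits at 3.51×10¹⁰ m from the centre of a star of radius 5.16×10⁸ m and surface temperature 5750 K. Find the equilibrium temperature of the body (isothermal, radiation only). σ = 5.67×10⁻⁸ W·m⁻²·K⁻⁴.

T ≈ 423 K

The star's surface emits σT_*⁴; at distance d the flux is S = σT_*⁴(R_*/d)².
S = 5.67×10⁻⁸·(5750)⁴·(5.16×10⁸/3.51×10¹⁰)² = 13390 W/m².
For an isothermal sphere T⁴ = (1−a)S/(4σ) = 3.189×10¹⁰ K⁴.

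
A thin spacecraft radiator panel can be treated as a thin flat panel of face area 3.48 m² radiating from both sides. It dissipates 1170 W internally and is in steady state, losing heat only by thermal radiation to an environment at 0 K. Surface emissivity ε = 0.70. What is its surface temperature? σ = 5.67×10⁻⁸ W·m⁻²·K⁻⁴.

Steady state: internal power = radiated power, P = εσA T⁴.
Radiating area A = 2·3.48 = 6.960 m².
T⁴ = P/(εσA) = 1170/(0.70·5.67×10⁻⁸·6.960) = 4.235×10⁹ K⁴.
T = (4.235×10⁹)^(1/4).

T ≈ 255 K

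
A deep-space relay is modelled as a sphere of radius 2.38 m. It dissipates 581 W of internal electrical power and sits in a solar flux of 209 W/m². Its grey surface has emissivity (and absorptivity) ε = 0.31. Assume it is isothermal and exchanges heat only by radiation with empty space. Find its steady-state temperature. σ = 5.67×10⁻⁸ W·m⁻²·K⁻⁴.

T ≈ 193 K

At steady state, absorbed solar power + internal power = radiated power.
Absorbed: α·S·A_cross = 0.31·209·17.80 = 1153 W (cross-section πr²).
Total input = 1153 + 581 = 1734 W.
Radiated: εσ·A_surf·T⁴ with A_surf = 4πr² = 71.18 m².
T⁴ = 1734/(0.31·5.67×10⁻⁸·71.18) = 1.386×10⁹ K⁴.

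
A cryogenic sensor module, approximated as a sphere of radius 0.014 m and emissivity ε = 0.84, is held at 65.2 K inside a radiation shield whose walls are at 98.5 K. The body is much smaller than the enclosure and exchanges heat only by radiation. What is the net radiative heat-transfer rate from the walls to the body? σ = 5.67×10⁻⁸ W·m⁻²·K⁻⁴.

P_net ≈ 0.00892 W

For a small grey body in a large enclosure: P_net = εσA(T_body⁴ − T_wall⁴).
A = 4πr² = 0.002463 m²; T_body⁴ − T_wall⁴ = 1.807×10⁷ − 9.413×10⁷ = -7.606×10⁷ K⁴.
|P_net| = 0.84·5.67×10⁻⁸·0.002463·7.606×10⁷.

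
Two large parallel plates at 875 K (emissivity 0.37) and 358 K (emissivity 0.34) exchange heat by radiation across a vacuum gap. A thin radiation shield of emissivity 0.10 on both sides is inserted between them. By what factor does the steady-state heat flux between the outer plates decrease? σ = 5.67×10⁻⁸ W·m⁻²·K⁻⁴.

factor ≈ 5.09

Without shield: q₀ = σΔ(T⁴)/(1/ε₁+1/ε₂−1) with denominator 4.644.
With shield the two gaps are in series; the resistances add: (1/ε₁+1/ε_s−1)+(1/ε_s+1/ε₂−1) = 11.70+11.94 = 23.64.
Heat-flux ratio q₀/q = 23.64/4.644.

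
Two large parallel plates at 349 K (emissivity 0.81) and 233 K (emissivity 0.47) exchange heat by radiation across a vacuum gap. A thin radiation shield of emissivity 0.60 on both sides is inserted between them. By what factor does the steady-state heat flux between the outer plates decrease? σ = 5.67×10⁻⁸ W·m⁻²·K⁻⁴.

Without shield: q₀ = σΔ(T⁴)/(1/ε₁+1/ε₂−1) with denominator 2.362.
With shield the two gaps are in series; the resistances add: (1/ε₁+1/ε_s−1)+(1/ε_s+1/ε₂−1) = 1.901+2.794 = 4.696.
Heat-flux ratio q₀/q = 4.696/2.362.

factor ≈ 1.99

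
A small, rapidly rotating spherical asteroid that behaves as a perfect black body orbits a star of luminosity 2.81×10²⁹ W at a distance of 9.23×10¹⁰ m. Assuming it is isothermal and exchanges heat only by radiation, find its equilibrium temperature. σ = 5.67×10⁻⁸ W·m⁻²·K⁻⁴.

T ≈ 1840 K

First find the stellar flux at distance d: S = L/(4πd²) = 2.81×10²⁹/(4π·(9.23×10¹⁰)²) = 2.625×10⁶ W/m².
For an isothermal sphere, absorbed (1−a)S·πr² = emitted σ·4πr²·T⁴, so T⁴ = (1−a)S/(4σ).
T⁴ = 1.00·2.625×10⁶/(4·5.67×10⁻⁸) = 1.157×10¹³ K⁴.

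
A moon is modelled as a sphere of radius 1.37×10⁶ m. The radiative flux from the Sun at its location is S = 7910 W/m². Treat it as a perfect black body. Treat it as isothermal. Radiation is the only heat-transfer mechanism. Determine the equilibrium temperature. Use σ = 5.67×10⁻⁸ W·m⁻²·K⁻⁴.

T ≈ 432 K

At equilibrium, absorbed power = emitted power.
Absorbing cross-section = πr² = 5.896×10¹² m²; emitting surface = 4πr² = 2.359×10¹³ m² (ratio 4).
S·A_cross = εσ·A_surf·T⁴  ⇒  T⁴ = S/(4σ).
T⁴ = 1.00·7910/(4·5.67×10⁻⁸) = 3.488×10¹⁰ K⁴.
T = (3.488×10¹⁰)^(1/4).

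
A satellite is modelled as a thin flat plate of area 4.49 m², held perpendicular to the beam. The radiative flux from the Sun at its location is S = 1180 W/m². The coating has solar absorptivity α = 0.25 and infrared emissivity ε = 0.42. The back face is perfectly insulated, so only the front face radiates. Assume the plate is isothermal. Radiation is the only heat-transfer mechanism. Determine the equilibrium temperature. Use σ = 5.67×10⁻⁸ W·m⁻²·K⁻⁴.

T ≈ 334 K

At equilibrium, absorbed power = emitted power.
Absorbing cross-section = A = 4.490 m²; emitting surface = A = 4.490 m² (ratio 1).
αS·A_cross = εσ·A_surf·T⁴  ⇒  T⁴ = αS/(ε·1σ).
T⁴ = 0.250·1180/(0.42·1·5.67×10⁻⁸) = 1.239×10¹⁰ K⁴.
T = (1.239×10¹⁰)^(1/4).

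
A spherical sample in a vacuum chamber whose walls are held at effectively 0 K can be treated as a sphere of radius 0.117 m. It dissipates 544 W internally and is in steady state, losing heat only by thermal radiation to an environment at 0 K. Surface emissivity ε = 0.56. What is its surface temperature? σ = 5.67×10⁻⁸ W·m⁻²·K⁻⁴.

T ≈ 562 K

Steady state: internal power = radiated power, P = εσA T⁴.
Radiating area A = 4πr² = 0.1720 m².
T⁴ = P/(εσA) = 544/(0.56·5.67×10⁻⁸·0.1720) = 9.960×10¹⁰ K⁴.
T = (9.960×10¹⁰)^(1/4).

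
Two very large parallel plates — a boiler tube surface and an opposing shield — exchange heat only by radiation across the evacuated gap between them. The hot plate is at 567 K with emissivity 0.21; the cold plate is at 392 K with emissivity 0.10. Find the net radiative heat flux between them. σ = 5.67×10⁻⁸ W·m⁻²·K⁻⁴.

q ≈ 329 W/m²

For two infinite grey parallel plates, q = σ(T₁⁴ − T₂⁴)/(1/ε₁ + 1/ε₂ − 1).
T₁⁴ − T₂⁴ = 1.034×10¹¹ − 2.361×10¹⁰ = 7.974×10¹⁰ K⁴.
1/ε₁ + 1/ε₂ − 1 = 4.762 + 10.00 − 1 = 13.76.
q = 5.67×10⁻⁸ × 7.974×10¹⁰ / 13.76.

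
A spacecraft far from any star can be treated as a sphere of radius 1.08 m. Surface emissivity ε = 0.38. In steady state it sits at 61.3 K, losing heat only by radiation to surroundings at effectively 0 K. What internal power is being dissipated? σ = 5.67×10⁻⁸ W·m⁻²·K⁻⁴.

P ≈ 4.46 W

Steady state: P = εσA T⁴.
A = 4πr² = 14.66 m²; T⁴ = (61.3)⁴ = 1.412×10⁷ K⁴.
P = 0.38 × 5.67×10⁻⁸ × 14.66 × 1.412×10⁷.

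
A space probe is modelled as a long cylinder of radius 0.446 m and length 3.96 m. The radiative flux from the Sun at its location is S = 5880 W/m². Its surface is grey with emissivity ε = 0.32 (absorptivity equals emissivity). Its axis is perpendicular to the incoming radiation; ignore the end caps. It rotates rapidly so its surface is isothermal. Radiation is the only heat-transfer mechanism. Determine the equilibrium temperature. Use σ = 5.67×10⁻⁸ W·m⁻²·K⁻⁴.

At equilibrium, absorbed power = emitted power.
Absorbing cross-section = 2rL = 3.532 m²; emitting surface = 2πrL = 11.10 m² (ratio π).
εS·A_cross = εσ·A_surf·T⁴  ⇒  T⁴ = S/(πσ)   (ε cancels).
T⁴ = 5880/(π·5.67×10⁻⁸) = 3.301×10¹⁰ K⁴.
T = (3.301×10¹⁰)^(1/4).

T ≈ 426 K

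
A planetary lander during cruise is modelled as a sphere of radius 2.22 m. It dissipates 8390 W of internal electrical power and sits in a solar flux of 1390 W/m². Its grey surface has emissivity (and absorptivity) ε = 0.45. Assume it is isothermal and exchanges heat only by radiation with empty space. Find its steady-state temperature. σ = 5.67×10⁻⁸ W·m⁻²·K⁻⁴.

At steady state, absorbed solar power + internal power = radiated power.
Absorbed: α·S·A_cross = 0.45·1390·15.48 = 9685 W (cross-section πr²).
Total input = 9685 + 8390 = 18070 W.
Radiated: εσ·A_surf·T⁴ with A_surf = 4πr² = 61.93 m².
T⁴ = 18070/(0.45·5.67×10⁻⁸·61.93) = 1.144×10¹⁰ K⁴.

T ≈ 327 K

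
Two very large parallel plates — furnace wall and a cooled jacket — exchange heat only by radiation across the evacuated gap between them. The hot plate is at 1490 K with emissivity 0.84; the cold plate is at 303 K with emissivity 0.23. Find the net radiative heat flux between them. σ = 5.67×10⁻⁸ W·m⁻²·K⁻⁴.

For two infinite grey parallel plates, q = σ(T₁⁴ − T₂⁴)/(1/ε₁ + 1/ε₂ − 1).
T₁⁴ − T₂⁴ = 4.929×10¹² − 8.429×10⁹ = 4.920×10¹² K⁴.
1/ε₁ + 1/ε₂ − 1 = 1.190 + 4.348 − 1 = 4.538.
q = 5.67×10⁻⁸ × 4.920×10¹² / 4.538.

q ≈ 61500 W/m²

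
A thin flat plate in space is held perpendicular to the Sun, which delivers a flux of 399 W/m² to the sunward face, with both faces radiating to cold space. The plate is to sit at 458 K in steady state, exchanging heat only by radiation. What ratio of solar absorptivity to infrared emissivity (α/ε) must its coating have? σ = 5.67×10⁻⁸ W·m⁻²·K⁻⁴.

α/ε ≈ 12.5

Balance: αS·A = εσ·2A·T⁴ ⇒ α/ε = 2σT⁴/S.
α/ε = 2·5.67×10⁻⁸·(458)⁴/399 = 2·5.67×10⁻⁸·4.400×10¹⁰/399.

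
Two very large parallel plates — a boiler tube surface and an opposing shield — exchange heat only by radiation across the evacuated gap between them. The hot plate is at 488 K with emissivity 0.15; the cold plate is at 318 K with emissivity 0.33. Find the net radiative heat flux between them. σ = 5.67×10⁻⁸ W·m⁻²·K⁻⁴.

q ≈ 303 W/m²

For two infinite grey parallel plates, q = σ(T₁⁴ − T₂⁴)/(1/ε₁ + 1/ε₂ − 1).
T₁⁴ − T₂⁴ = 5.671×10¹⁰ − 1.023×10¹⁰ = 4.649×10¹⁰ K⁴.
1/ε₁ + 1/ε₂ − 1 = 6.667 + 3.030 − 1 = 8.697.
q = 5.67×10⁻⁸ × 4.649×10¹⁰ / 8.697.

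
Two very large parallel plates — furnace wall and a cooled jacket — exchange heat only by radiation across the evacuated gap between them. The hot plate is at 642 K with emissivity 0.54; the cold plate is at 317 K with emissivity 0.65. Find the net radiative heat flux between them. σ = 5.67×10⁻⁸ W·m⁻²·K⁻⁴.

q ≈ 3790 W/m²

For two infinite grey parallel plates, q = σ(T₁⁴ − T₂⁴)/(1/ε₁ + 1/ε₂ − 1).
T₁⁴ − T₂⁴ = 1.699×10¹¹ − 1.010×10¹⁰ = 1.598×10¹¹ K⁴.
1/ε₁ + 1/ε₂ − 1 = 1.852 + 1.538 − 1 = 2.390.
q = 5.67×10⁻⁸ × 1.598×10¹¹ / 2.390.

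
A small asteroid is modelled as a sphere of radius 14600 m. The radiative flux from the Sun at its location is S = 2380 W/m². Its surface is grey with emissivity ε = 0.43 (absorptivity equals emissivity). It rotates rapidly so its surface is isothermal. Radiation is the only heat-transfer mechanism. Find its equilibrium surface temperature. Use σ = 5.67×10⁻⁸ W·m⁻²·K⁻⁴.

T ≈ 320 K

At equilibrium, absorbed power = emitted power.
Absorbing cross-section = πr² = 6.697×10⁸ m²; emitting surface = 4πr² = 2.679×10⁹ m² (ratio 4).
εS·A_cross = εσ·A_surf·T⁴  ⇒  T⁴ = S/(4σ)   (ε cancels).
T⁴ = 2380/(4·5.67×10⁻⁸) = 1.049×10¹⁰ K⁴.
T = (1.049×10¹⁰)^(1/4).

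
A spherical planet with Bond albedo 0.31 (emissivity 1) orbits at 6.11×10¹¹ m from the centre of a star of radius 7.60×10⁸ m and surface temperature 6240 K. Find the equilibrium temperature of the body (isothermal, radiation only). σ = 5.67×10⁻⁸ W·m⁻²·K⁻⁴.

The star's surface emits σT_*⁴; at distance d the flux is S = σT_*⁴(R_*/d)².
S = 5.67×10⁻⁸·(6240)⁴·(7.60×10⁸/6.11×10¹¹)² = 133.0 W/m².
For an isothermal sphere T⁴ = (1−a)S/(4σ) = 4.046×10⁸ K⁴.

T ≈ 142 K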